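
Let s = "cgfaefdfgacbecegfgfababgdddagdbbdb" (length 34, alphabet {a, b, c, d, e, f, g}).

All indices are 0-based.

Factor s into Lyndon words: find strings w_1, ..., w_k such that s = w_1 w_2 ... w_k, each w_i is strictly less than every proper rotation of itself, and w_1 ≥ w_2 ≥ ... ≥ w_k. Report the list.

emit factor 1: 'cgf' (i=0, period=3)
emit factor 2: 'aefdfg' (i=3, period=6)
emit factor 3: 'acbecegfgf' (i=9, period=10)
emit factor 4: 'ababgdddagdbbdb' (i=19, period=15)

["cgf", "aefdfg", "acbecegfgf", "ababgdddagdbbdb"]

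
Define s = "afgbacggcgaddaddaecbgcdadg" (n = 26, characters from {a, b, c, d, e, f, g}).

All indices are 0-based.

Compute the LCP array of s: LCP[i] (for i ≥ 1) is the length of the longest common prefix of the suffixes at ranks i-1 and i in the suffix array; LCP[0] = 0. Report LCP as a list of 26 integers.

sorted suffixes:
  #0 SA[0]=4  'acggcgaddaddaecbgcdadg'
  #1 SA[1]=10  'addaddaecbgcdadg'
  #2 SA[2]=13  'addaecbgcdadg'
  #3 SA[3]=23  'adg'
  #4 SA[4]=16  'aecbgcdadg'
  #5 SA[5]=0  'afgbacggcgaddaddaecbgcdadg'
  #6 SA[6]=3  'bacggcgaddaddaecbgcdadg'
  #7 SA[7]=19  'bgcdadg'
  #8 SA[8]=18  'cbgcdadg'
  #9 SA[9]=21  'cdadg'
  #10 SA[10]=8  'cgaddaddaecbgcdadg'
  #11 SA[11]=5  'cggcgaddaddaecbgcdadg'
  #12 SA[12]=12  'daddaecbgcdadg'
  #13 SA[13]=22  'dadg'
  #14 SA[14]=15  'daecbgcdadg'
  #15 SA[15]=11  'ddaddaecbgcdadg'
  #16 SA[16]=14  'ddaecbgcdadg'
  #17 SA[17]=24  'dg'
  #18 SA[18]=17  'ecbgcdadg'
  #19 SA[19]=1  'fgbacggcgaddaddaecbgcdadg'
  #20 SA[20]=25  'g'
  #21 SA[21]=9  'gaddaddaecbgcdadg'
  #22 SA[22]=2  'gbacggcgaddaddaecbgcdadg'
  #23 SA[23]=20  'gcdadg'
  #24 SA[24]=7  'gcgaddaddaecbgcdadg'
  #25 SA[25]=6  'ggcgaddaddaecbgcdadg'

SA = [4, 10, 13, 23, 16, 0, 3, 19, 18, 21, 8, 5, 12, 22, 15, 11, 14, 24, 17, 1, 25, 9, 2, 20, 7, 6]
i: (SA[i-1],SA[i]) lcp shared
  1: (4,10) 1 'a'
  2: (10,13) 4 'adda'
  3: (13,23) 2 'ad'
  4: (23,16) 1 'a'
  5: (16,0) 1 'a'
  6: (0,3) 0 ''
  7: (3,19) 1 'b'
  8: (19,18) 0 ''
  9: (18,21) 1 'c'
  10: (21,8) 1 'c'
  11: (8,5) 2 'cg'
  12: (5,12) 0 ''
  13: (12,22) 3 'dad'
  14: (22,15) 2 'da'
  15: (15,11) 1 'd'
  16: (11,14) 3 'dda'
  17: (14,24) 1 'd'
  18: (24,17) 0 ''
  19: (17,1) 0 ''
  20: (1,25) 0 ''
  21: (25,9) 1 'g'
  22: (9,2) 1 'g'
  23: (2,20) 1 'g'
  24: (20,7) 2 'gc'
  25: (7,6) 1 'g'

[0, 1, 4, 2, 1, 1, 0, 1, 0, 1, 1, 2, 0, 3, 2, 1, 3, 1, 0, 0, 0, 1, 1, 1, 2, 1]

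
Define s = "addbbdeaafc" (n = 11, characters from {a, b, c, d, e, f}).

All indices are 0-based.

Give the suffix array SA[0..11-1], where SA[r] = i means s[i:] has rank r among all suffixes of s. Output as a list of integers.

rank→(start, suffix):
  0 → (7, 'aafc')
  1 → (0, 'addbbdeaafc')
  2 → (8, 'afc')
  3 → (3, 'bbdeaafc')
  4 → (4, 'bdeaafc')
  5 → (10, 'c')
  6 → (2, 'dbbdeaafc')
  7 → (1, 'ddbbdeaafc')
  8 → (5, 'deaafc')
  9 → (6, 'eaafc')
  10 → (9, 'fc')

[7, 0, 8, 3, 4, 10, 2, 1, 5, 6, 9]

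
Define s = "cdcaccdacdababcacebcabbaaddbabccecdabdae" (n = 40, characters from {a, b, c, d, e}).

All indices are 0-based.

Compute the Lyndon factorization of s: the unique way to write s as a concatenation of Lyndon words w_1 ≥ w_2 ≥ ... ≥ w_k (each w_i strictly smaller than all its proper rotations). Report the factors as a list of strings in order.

["cd", "c", "accdacd", "ababcacebcabb", "aaddbabccecdabdae"]

emit factor 1: 'cd' (i=0, period=2)
emit factor 2: 'c' (i=2, period=1)
emit factor 3: 'accdacd' (i=3, period=7)
emit factor 4: 'ababcacebcabb' (i=10, period=13)
emit factor 5: 'aaddbabccecdabdae' (i=23, period=17)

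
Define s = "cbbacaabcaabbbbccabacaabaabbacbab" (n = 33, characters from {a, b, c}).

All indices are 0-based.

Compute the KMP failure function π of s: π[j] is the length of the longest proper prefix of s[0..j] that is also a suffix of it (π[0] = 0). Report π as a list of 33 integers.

π[0] = 0
j=1 s[j]='b': π[1]=0 (border '')
j=2 s[j]='b': π[2]=0 (border '')
j=3 s[j]='a': π[3]=0 (border '')
j=4 s[j]='c': π[4]=1 (border 'c')
j=5 s[j]='a': k: 1→0; π[5]=0 (border '')
j=6 s[j]='a': π[6]=0 (border '')
j=7 s[j]='b': π[7]=0 (border '')
j=8 s[j]='c': π[8]=1 (border 'c')
j=9 s[j]='a': k: 1→0; π[9]=0 (border '')
j=10 s[j]='a': π[10]=0 (border '')
j=11 s[j]='b': π[11]=0 (border '')
j=12 s[j]='b': π[12]=0 (border '')
j=13 s[j]='b': π[13]=0 (border '')
j=14 s[j]='b': π[14]=0 (border '')
j=15 s[j]='c': π[15]=1 (border 'c')
j=16 s[j]='c': k: 1→0; π[16]=1 (border 'c')
j=17 s[j]='a': k: 1→0; π[17]=0 (border '')
j=18 s[j]='b': π[18]=0 (border '')
j=19 s[j]='a': π[19]=0 (border '')
j=20 s[j]='c': π[20]=1 (border 'c')
j=21 s[j]='a': k: 1→0; π[21]=0 (border '')
j=22 s[j]='a': π[22]=0 (border '')
j=23 s[j]='b': π[23]=0 (border '')
j=24 s[j]='a': π[24]=0 (border '')
j=25 s[j]='a': π[25]=0 (border '')
j=26 s[j]='b': π[26]=0 (border '')
j=27 s[j]='b': π[27]=0 (border '')
j=28 s[j]='a': π[28]=0 (border '')
j=29 s[j]='c': π[29]=1 (border 'c')
j=30 s[j]='b': π[30]=2 (border 'cb')
j=31 s[j]='a': k: 2→0; π[31]=0 (border '')
j=32 s[j]='b': π[32]=0 (border '')

[0, 0, 0, 0, 1, 0, 0, 0, 1, 0, 0, 0, 0, 0, 0, 1, 1, 0, 0, 0, 1, 0, 0, 0, 0, 0, 0, 0, 0, 1, 2, 0, 0]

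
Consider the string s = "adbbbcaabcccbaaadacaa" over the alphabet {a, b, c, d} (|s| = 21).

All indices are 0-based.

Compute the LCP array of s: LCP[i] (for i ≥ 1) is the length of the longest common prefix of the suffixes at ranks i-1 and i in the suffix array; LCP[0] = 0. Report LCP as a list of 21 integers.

[0, 1, 2, 2, 2, 1, 1, 1, 2, 0, 1, 2, 1, 2, 0, 3, 1, 1, 2, 0, 1]

rank→(start, suffix):
  0 → (20, 'a')
  1 → (19, 'aa')
  2 → (13, 'aaadacaa')
  3 → (6, 'aabcccbaaadacaa')
  4 → (14, 'aadacaa')
  5 → (7, 'abcccbaaadacaa')
  6 → (17, 'acaa')
  7 → (15, 'adacaa')
  8 → (0, 'adbbbcaabcccbaaadacaa')
  9 → (12, 'baaadacaa')
  10 → (2, 'bbbcaabcccbaaadacaa')
  11 → (3, 'bbcaabcccbaaadacaa')
  12 → (4, 'bcaabcccbaaadacaa')
  13 → (8, 'bcccbaaadacaa')
  14 → (18, 'caa')
  15 → (5, 'caabcccbaaadacaa')
  16 → (11, 'cbaaadacaa')
  17 → (10, 'ccbaaadacaa')
  18 → (9, 'cccbaaadacaa')
  19 → (16, 'dacaa')
  20 → (1, 'dbbbcaabcccbaaadacaa')

SA = [20, 19, 13, 6, 14, 7, 17, 15, 0, 12, 2, 3, 4, 8, 18, 5, 11, 10, 9, 16, 1]
[i] adj suffixes → lcp
  [1] 20/19 → 1 ('a')
  [2] 19/13 → 2 ('aa')
  [3] 13/6 → 2 ('aa')
  [4] 6/14 → 2 ('aa')
  [5] 14/7 → 1 ('a')
  [6] 7/17 → 1 ('a')
  [7] 17/15 → 1 ('a')
  [8] 15/0 → 2 ('ad')
  [9] 0/12 → 0 ('')
  [10] 12/2 → 1 ('b')
  [11] 2/3 → 2 ('bb')
  [12] 3/4 → 1 ('b')
  [13] 4/8 → 2 ('bc')
  [14] 8/18 → 0 ('')
  [15] 18/5 → 3 ('caa')
  [16] 5/11 → 1 ('c')
  [17] 11/10 → 1 ('c')
  [18] 10/9 → 2 ('cc')
  [19] 9/16 → 0 ('')
  [20] 16/1 → 1 ('d')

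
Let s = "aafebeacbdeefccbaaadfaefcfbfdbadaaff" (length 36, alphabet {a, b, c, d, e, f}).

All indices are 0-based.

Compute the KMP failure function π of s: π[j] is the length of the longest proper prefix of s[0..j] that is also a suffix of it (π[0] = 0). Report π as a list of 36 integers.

[0, 1, 0, 0, 0, 0, 1, 0, 0, 0, 0, 0, 0, 0, 0, 0, 1, 2, 2, 0, 0, 1, 0, 0, 0, 0, 0, 0, 0, 0, 1, 0, 1, 2, 3, 0]

π[0] = 0
j=1 s[j]='a': π[1]=1 (border 'a')
j=2 s[j]='f': k: 1→0; π[2]=0 (border '')
j=3 s[j]='e': π[3]=0 (border '')
j=4 s[j]='b': π[4]=0 (border '')
j=5 s[j]='e': π[5]=0 (border '')
j=6 s[j]='a': π[6]=1 (border 'a')
j=7 s[j]='c': k: 1→0; π[7]=0 (border '')
j=8 s[j]='b': π[8]=0 (border '')
j=9 s[j]='d': π[9]=0 (border '')
j=10 s[j]='e': π[10]=0 (border '')
j=11 s[j]='e': π[11]=0 (border '')
j=12 s[j]='f': π[12]=0 (border '')
j=13 s[j]='c': π[13]=0 (border '')
j=14 s[j]='c': π[14]=0 (border '')
j=15 s[j]='b': π[15]=0 (border '')
j=16 s[j]='a': π[16]=1 (border 'a')
j=17 s[j]='a': π[17]=2 (border 'aa')
j=18 s[j]='a': k: 2→1; π[18]=2 (border 'aa')
j=19 s[j]='d': k: 2→1→0; π[19]=0 (border '')
j=20 s[j]='f': π[20]=0 (border '')
j=21 s[j]='a': π[21]=1 (border 'a')
j=22 s[j]='e': k: 1→0; π[22]=0 (border '')
j=23 s[j]='f': π[23]=0 (border '')
j=24 s[j]='c': π[24]=0 (border '')
j=25 s[j]='f': π[25]=0 (border '')
j=26 s[j]='b': π[26]=0 (border '')
j=27 s[j]='f': π[27]=0 (border '')
j=28 s[j]='d': π[28]=0 (border '')
j=29 s[j]='b': π[29]=0 (border '')
j=30 s[j]='a': π[30]=1 (border 'a')
j=31 s[j]='d': k: 1→0; π[31]=0 (border '')
j=32 s[j]='a': π[32]=1 (border 'a')
j=33 s[j]='a': π[33]=2 (border 'aa')
j=34 s[j]='f': π[34]=3 (border 'aaf')
j=35 s[j]='f': k: 3→0; π[35]=0 (border '')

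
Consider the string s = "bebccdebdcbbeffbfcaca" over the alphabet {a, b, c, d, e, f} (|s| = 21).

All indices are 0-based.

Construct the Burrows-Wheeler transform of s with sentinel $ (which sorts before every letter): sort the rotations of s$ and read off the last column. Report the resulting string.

acccee$bfafdbcbcbdbfbe

rank  rotation                last
    0  $bebccdebdcbbeffbfcaca  a
    1  a$bebccdebdcbbeffbfcac  c
    2  aca$bebccdebdcbbeffbfc  c
    3  bbeffbfcaca$bebccdebdc  c
    4  bccdebdcbbeffbfcaca$be  e
    5  bdcbbeffbfcaca$bebccde  e
    6  bebccdebdcbbeffbfcaca$  $
    7  beffbfcaca$bebccdebdcb  b
    8  bfcaca$bebccdebdcbbeff  f
    9  ca$bebccdebdcbbeffbfca  a
   10  caca$bebccdebdcbbeffbf  f
   11  cbbeffbfcaca$bebccdebd  d
   12  ccdebdcbbeffbfcaca$beb  b
   13  cdebdcbbeffbfcaca$bebc  c
   14  dcbbeffbfcaca$bebccdeb  b
   15  debdcbbeffbfcaca$bebcc  c
   16  ebccdebdcbbeffbfcaca$b  b
   17  ebdcbbeffbfcaca$bebccd  d
   18  effbfcaca$bebccdebdcbb  b
   19  fbfcaca$bebccdebdcbbef  f
   20  fcaca$bebccdebdcbbeffb  b
   21  ffbfcaca$bebccdebdcbbe  e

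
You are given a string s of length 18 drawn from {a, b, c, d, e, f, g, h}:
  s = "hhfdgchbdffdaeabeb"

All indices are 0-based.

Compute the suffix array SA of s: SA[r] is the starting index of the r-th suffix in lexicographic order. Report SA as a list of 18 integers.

rank→(start, suffix):
  0 → (14, 'abeb')
  1 → (12, 'aeabeb')
  2 → (17, 'b')
  3 → (7, 'bdffdaeabeb')
  4 → (15, 'beb')
  5 → (5, 'chbdffdaeabeb')
  6 → (11, 'daeabeb')
  7 → (8, 'dffdaeabeb')
  8 → (3, 'dgchbdffdaeabeb')
  9 → (13, 'eabeb')
  10 → (16, 'eb')
  11 → (10, 'fdaeabeb')
  12 → (2, 'fdgchbdffdaeabeb')
  13 → (9, 'ffdaeabeb')
  14 → (4, 'gchbdffdaeabeb')
  15 → (6, 'hbdffdaeabeb')
  16 → (1, 'hfdgchbdffdaeabeb')
  17 → (0, 'hhfdgchbdffdaeabeb')

[14, 12, 17, 7, 15, 5, 11, 8, 3, 13, 16, 10, 2, 9, 4, 6, 1, 0]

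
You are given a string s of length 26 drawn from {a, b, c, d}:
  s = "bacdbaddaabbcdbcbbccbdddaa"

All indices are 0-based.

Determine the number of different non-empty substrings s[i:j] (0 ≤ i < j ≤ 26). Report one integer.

rank→(start, suffix):
  0 → (25, 'a')
  1 → (24, 'aa')
  2 → (8, 'aabbcdbcbbccbdddaa')
  3 → (9, 'abbcdbcbbccbdddaa')
  4 → (1, 'acdbaddaabbcdbcbbccbdddaa')
  5 → (5, 'addaabbcdbcbbccbdddaa')
  6 → (0, 'bacdbaddaabbcdbcbbccbdddaa')
  7 → (4, 'baddaabbcdbcbbccbdddaa')
  8 → (16, 'bbccbdddaa')
  9 → (10, 'bbcdbcbbccbdddaa')
  10 → (14, 'bcbbccbdddaa')
  11 → (17, 'bccbdddaa')
  12 → (11, 'bcdbcbbccbdddaa')
  13 → (20, 'bdddaa')
  14 → (15, 'cbbccbdddaa')
  15 → (19, 'cbdddaa')
  16 → (18, 'ccbdddaa')
  17 → (2, 'cdbaddaabbcdbcbbccbdddaa')
  18 → (12, 'cdbcbbccbdddaa')
  19 → (23, 'daa')
  20 → (7, 'daabbcdbcbbccbdddaa')
  21 → (3, 'dbaddaabbcdbcbbccbdddaa')
  22 → (13, 'dbcbbccbdddaa')
  23 → (22, 'ddaa')
  24 → (6, 'ddaabbcdbcbbccbdddaa')
  25 → (21, 'dddaa')

SA = [25, 24, 8, 9, 1, 5, 0, 4, 16, 10, 14, 17, 11, 20, 15, 19, 18, 2, 12, 23, 7, 3, 13, 22, 6, 21]
[i] adj suffixes → lcp
  [1] 25/24 → 1 ('a')
  [2] 24/8 → 2 ('aa')
  [3] 8/9 → 1 ('a')
  [4] 9/1 → 1 ('a')
  [5] 1/5 → 1 ('a')
  [6] 5/0 → 0 ('')
  [7] 0/4 → 2 ('ba')
  [8] 4/16 → 1 ('b')
  [9] 16/10 → 3 ('bbc')
  [10] 10/14 → 1 ('b')
  [11] 14/17 → 2 ('bc')
  [12] 17/11 → 2 ('bc')
  [13] 11/20 → 1 ('b')
  [14] 20/15 → 0 ('')
  [15] 15/19 → 2 ('cb')
  [16] 19/18 → 1 ('c')
  [17] 18/2 → 1 ('c')
  [18] 2/12 → 3 ('cdb')
  [19] 12/23 → 0 ('')
  [20] 23/7 → 3 ('daa')
  [21] 7/3 → 1 ('d')
  [22] 3/13 → 2 ('db')
  [23] 13/22 → 1 ('d')
  [24] 22/6 → 4 ('ddaa')
  [25] 6/21 → 2 ('dd')

n(n+1)/2 = 26·27/2 = 351
Σ LCP = 0 + 1 + 2 + 1 + 1 + 1 + 0 + 2 + 1 + 3 + 1 + 2 + 2 + 1 + 0 + 2 + 1 + 1 + 3 + 0 + 3 + 1 + 2 + 1 + 4 + 2 = 38
distinct = 351 − 38 = 313

313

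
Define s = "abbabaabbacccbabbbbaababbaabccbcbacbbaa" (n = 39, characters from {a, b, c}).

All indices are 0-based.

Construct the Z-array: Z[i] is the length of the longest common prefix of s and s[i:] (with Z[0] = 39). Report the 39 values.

Z[0]=39
i=1: outside box; Z[1]=0
i=2: outside box; Z[2]=0
i=3: outside box; Z[3]=2 extend→box=[3,5)
i=4: min(r-i=1, Z[1]=0)=0; Z[4]=0
i=5: outside box; Z[5]=1 extend→box=[5,6)
i=6: outside box; Z[6]=4 extend→box=[6,10)
i=7: min(r-i=3, Z[1]=0)=0; Z[7]=0
i=8: min(r-i=2, Z[2]=0)=0; Z[8]=0
i=9: min(r-i=1, Z[3]=2)=1; Z[9]=1
i=10: outside box; Z[10]=0
i=11: outside box; Z[11]=0
i=12: outside box; Z[12]=0
i=13: outside box; Z[13]=0
i=14: outside box; Z[14]=3 extend→box=[14,17)
i=15: min(r-i=2, Z[1]=0)=0; Z[15]=0
i=16: min(r-i=1, Z[2]=0)=0; Z[16]=0
i=17: outside box; Z[17]=0
i=18: outside box; Z[18]=0
i=19: outside box; Z[19]=1 extend→box=[19,20)
i=20: outside box; Z[20]=2 extend→box=[20,22)
i=21: min(r-i=1, Z[1]=0)=0; Z[21]=0
i=22: outside box; Z[22]=4 extend→box=[22,26)
i=23: min(r-i=3, Z[1]=0)=0; Z[23]=0
i=24: min(r-i=2, Z[2]=0)=0; Z[24]=0
i=25: min(r-i=1, Z[3]=2)=1; Z[25]=1
i=26: outside box; Z[26]=2 extend→box=[26,28)
i=27: min(r-i=1, Z[1]=0)=0; Z[27]=0
i=28: outside box; Z[28]=0
i=29: outside box; Z[29]=0
i=30: outside box; Z[30]=0
i=31: outside box; Z[31]=0
i=32: outside box; Z[32]=0
i=33: outside box; Z[33]=1 extend→box=[33,34)
i=34: outside box; Z[34]=0
i=35: outside box; Z[35]=0
i=36: outside box; Z[36]=0
i=37: outside box; Z[37]=1 extend→box=[37,38)
i=38: outside box; Z[38]=1 extend→box=[38,39)

[39, 0, 0, 2, 0, 1, 4, 0, 0, 1, 0, 0, 0, 0, 3, 0, 0, 0, 0, 1, 2, 0, 4, 0, 0, 1, 2, 0, 0, 0, 0, 0, 0, 1, 0, 0, 0, 1, 1]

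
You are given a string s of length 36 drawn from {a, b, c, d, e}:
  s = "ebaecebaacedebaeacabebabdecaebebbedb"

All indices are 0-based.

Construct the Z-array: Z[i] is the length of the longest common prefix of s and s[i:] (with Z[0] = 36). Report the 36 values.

Z[0]=36
i=1: fresh scan; Z[1]=0
i=2: fresh scan; Z[2]=0
i=3: fresh scan; Z[3]=1 grow→box=[3,4)
i=4: fresh scan; Z[4]=0
i=5: fresh scan; Z[5]=3 grow→box=[5,8)
i=6: min(r-i=2, Z[1]=0)=0; Z[6]=0
i=7: min(r-i=1, Z[2]=0)=0; Z[7]=0
i=8: fresh scan; Z[8]=0
i=9: fresh scan; Z[9]=0
i=10: fresh scan; Z[10]=1 grow→box=[10,11)
i=11: fresh scan; Z[11]=0
i=12: fresh scan; Z[12]=4 grow→box=[12,16)
i=13: min(r-i=3, Z[1]=0)=0; Z[13]=0
i=14: min(r-i=2, Z[2]=0)=0; Z[14]=0
i=15: min(r-i=1, Z[3]=1)=1; Z[15]=1
i=16: fresh scan; Z[16]=0
i=17: fresh scan; Z[17]=0
i=18: fresh scan; Z[18]=0
i=19: fresh scan; Z[19]=0
i=20: fresh scan; Z[20]=3 grow→box=[20,23)
i=21: min(r-i=2, Z[1]=0)=0; Z[21]=0
i=22: min(r-i=1, Z[2]=0)=0; Z[22]=0
i=23: fresh scan; Z[23]=0
i=24: fresh scan; Z[24]=0
i=25: fresh scan; Z[25]=1 grow→box=[25,26)
i=26: fresh scan; Z[26]=0
i=27: fresh scan; Z[27]=0
i=28: fresh scan; Z[28]=2 grow→box=[28,30)
i=29: min(r-i=1, Z[1]=0)=0; Z[29]=0
i=30: fresh scan; Z[30]=2 grow→box=[30,32)
i=31: min(r-i=1, Z[1]=0)=0; Z[31]=0
i=32: fresh scan; Z[32]=0
i=33: fresh scan; Z[33]=1 grow→box=[33,34)
i=34: fresh scan; Z[34]=0
i=35: fresh scan; Z[35]=0

[36, 0, 0, 1, 0, 3, 0, 0, 0, 0, 1, 0, 4, 0, 0, 1, 0, 0, 0, 0, 3, 0, 0, 0, 0, 1, 0, 0, 2, 0, 2, 0, 0, 1, 0, 0]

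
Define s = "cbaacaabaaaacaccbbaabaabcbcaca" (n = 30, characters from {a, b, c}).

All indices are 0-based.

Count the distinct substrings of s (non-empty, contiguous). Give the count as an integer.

rank | idx | suffix
   0 |  29 | a
   1 |   8 | aaaacaccbbaabaabcbcaca
   2 |   9 | aaacaccbbaabaabcbcaca
   3 |   5 | aabaaaacaccbbaabaabcbcaca
   4 |  18 | aabaabcbcaca
   5 |  21 | aabcbcaca
   6 |   2 | aacaabaaaacaccbbaabaabcbcaca
   7 |  10 | aacaccbbaabaabcbcaca
   8 |   6 | abaaaacaccbbaabaabcbcaca
   9 |  19 | abaabcbcaca
  10 |  22 | abcbcaca
  11 |  27 | aca
  12 |   3 | acaabaaaacaccbbaabaabcbcaca
  13 |  11 | acaccbbaabaabcbcaca
  14 |  13 | accbbaabaabcbcaca
  15 |   7 | baaaacaccbbaabaabcbcaca
  16 |  17 | baabaabcbcaca
  17 |  20 | baabcbcaca
  18 |   1 | baacaabaaaacaccbbaabaabcbcaca
  19 |  16 | bbaabaabcbcaca
  20 |  25 | bcaca
  21 |  23 | bcbcaca
  22 |  28 | ca
  23 |   4 | caabaaaacaccbbaabaabcbcaca
  24 |  26 | caca
  25 |  12 | caccbbaabaabcbcaca
  26 |   0 | cbaacaabaaaacaccbbaabaabcbcaca
  27 |  15 | cbbaabaabcbcaca
  28 |  24 | cbcaca
  29 |  14 | ccbbaabaabcbcaca

SA = [29, 8, 9, 5, 18, 21, 2, 10, 6, 19, 22, 27, 3, 11, 13, 7, 17, 20, 1, 16, 25, 23, 28, 4, 26, 12, 0, 15, 24, 14]
rank  pair      lcp
   1  s[29:],s[8:]  1  'a'
   2  s[8:],s[9:]  3  'aaa'
   3  s[9:],s[5:]  2  'aa'
   4  s[5:],s[18:]  5  'aabaa'
   5  s[18:],s[21:]  3  'aab'
   6  s[21:],s[2:]  2  'aa'
   7  s[2:],s[10:]  4  'aaca'
   8  s[10:],s[6:]  1  'a'
   9  s[6:],s[19:]  4  'abaa'
  10  s[19:],s[22:]  2  'ab'
  11  s[22:],s[27:]  1  'a'
  12  s[27:],s[3:]  3  'aca'
  13  s[3:],s[11:]  3  'aca'
  14  s[11:],s[13:]  2  'ac'
  15  s[13:],s[7:]  0  ''
  16  s[7:],s[17:]  3  'baa'
  17  s[17:],s[20:]  4  'baab'
  18  s[20:],s[1:]  3  'baa'
  19  s[1:],s[16:]  1  'b'
  20  s[16:],s[25:]  1  'b'
  21  s[25:],s[23:]  2  'bc'
  22  s[23:],s[28:]  0  ''
  23  s[28:],s[4:]  2  'ca'
  24  s[4:],s[26:]  2  'ca'
  25  s[26:],s[12:]  3  'cac'
  26  s[12:],s[0:]  1  'c'
  27  s[0:],s[15:]  2  'cb'
  28  s[15:],s[24:]  2  'cb'
  29  s[24:],s[14:]  1  'c'

n(n+1)/2 = 30·31/2 = 465
Σ LCP = 0 + 1 + 3 + 2 + 5 + 3 + 2 + 4 + 1 + 4 + 2 + 1 + 3 + 3 + 2 + 0 + 3 + 4 + 3 + 1 + 1 + 2 + 0 + 2 + 2 + 3 + 1 + 2 + 2 + 1 = 63
distinct = 465 − 63 = 402

402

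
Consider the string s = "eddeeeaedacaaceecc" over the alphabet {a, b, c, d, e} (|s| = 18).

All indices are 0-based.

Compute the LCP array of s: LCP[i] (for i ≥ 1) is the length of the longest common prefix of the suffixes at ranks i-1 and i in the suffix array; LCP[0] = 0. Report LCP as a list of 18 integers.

[0, 1, 2, 1, 0, 1, 1, 1, 0, 1, 1, 0, 1, 1, 2, 1, 2, 2]

sorted suffixes:
  #0 SA[0]=11  'aaceecc'
  #1 SA[1]=9  'acaaceecc'
  #2 SA[2]=12  'aceecc'
  #3 SA[3]=6  'aedacaaceecc'
  #4 SA[4]=17  'c'
  #5 SA[5]=10  'caaceecc'
  #6 SA[6]=16  'cc'
  #7 SA[7]=13  'ceecc'
  #8 SA[8]=8  'dacaaceecc'
  #9 SA[9]=1  'ddeeeaedacaaceecc'
  #10 SA[10]=2  'deeeaedacaaceecc'
  #11 SA[11]=5  'eaedacaaceecc'
  #12 SA[12]=15  'ecc'
  #13 SA[13]=7  'edacaaceecc'
  #14 SA[14]=0  'eddeeeaedacaaceecc'
  #15 SA[15]=4  'eeaedacaaceecc'
  #16 SA[16]=14  'eecc'
  #17 SA[17]=3  'eeeaedacaaceecc'

SA = [11, 9, 12, 6, 17, 10, 16, 13, 8, 1, 2, 5, 15, 7, 0, 4, 14, 3]
i: (SA[i-1],SA[i]) lcp shared
  1: (11,9) 1 'a'
  2: (9,12) 2 'ac'
  3: (12,6) 1 'a'
  4: (6,17) 0 ''
  5: (17,10) 1 'c'
  6: (10,16) 1 'c'
  7: (16,13) 1 'c'
  8: (13,8) 0 ''
  9: (8,1) 1 'd'
  10: (1,2) 1 'd'
  11: (2,5) 0 ''
  12: (5,15) 1 'e'
  13: (15,7) 1 'e'
  14: (7,0) 2 'ed'
  15: (0,4) 1 'e'
  16: (4,14) 2 'ee'
  17: (14,3) 2 'ee'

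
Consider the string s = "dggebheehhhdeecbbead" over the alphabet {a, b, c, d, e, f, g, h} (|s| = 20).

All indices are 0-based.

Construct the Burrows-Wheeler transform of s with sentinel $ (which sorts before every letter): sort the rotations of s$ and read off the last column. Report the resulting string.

rank  rotation               last
    0  $dggebheehhhdeecbbead  d
    1  ad$dggebheehhhdeecbbe  e
    2  bbead$dggebheehhhdeec  c
    3  bead$dggebheehhhdeecb  b
    4  bheehhhdeecbbead$dgge  e
    5  cbbead$dggebheehhhdee  e
    6  d$dggebheehhhdeecbbea  a
    7  deecbbead$dggebheehhh  h
    8  dggebheehhhdeecbbead$  $
    9  ead$dggebheehhhdeecbb  b
   10  ebheehhhdeecbbead$dgg  g
   11  ecbbead$dggebheehhhde  e
   12  eecbbead$dggebheehhhd  d
   13  eehhhdeecbbead$dggebh  h
   14  ehhhdeecbbead$dggebhe  e
   15  gebheehhhdeecbbead$dg  g
   16  ggebheehhhdeecbbead$d  d
   17  hdeecbbead$dggebheehh  h
   18  heehhhdeecbbead$dggeb  b
   19  hhdeecbbead$dggebheeh  h
   20  hhhdeecbbead$dggebhee  e

decbeeah$bgedhegdhbhe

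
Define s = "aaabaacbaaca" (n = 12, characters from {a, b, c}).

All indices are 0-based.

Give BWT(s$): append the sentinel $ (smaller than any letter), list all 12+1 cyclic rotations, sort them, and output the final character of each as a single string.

rank  rotation       last
    0  $aaabaacbaaca  a
    1  a$aaabaacbaac  c
    2  aaabaacbaaca$  $
    3  aabaacbaaca$a  a
    4  aaca$aaabaacb  b
    5  aacbaaca$aaab  b
    6  abaacbaaca$aa  a
    7  aca$aaabaacba  a
    8  acbaaca$aaaba  a
    9  baaca$aaabaac  c
   10  baacbaaca$aaa  a
   11  ca$aaabaacbaa  a
   12  cbaaca$aaabaa  a

ac$abbaaacaaa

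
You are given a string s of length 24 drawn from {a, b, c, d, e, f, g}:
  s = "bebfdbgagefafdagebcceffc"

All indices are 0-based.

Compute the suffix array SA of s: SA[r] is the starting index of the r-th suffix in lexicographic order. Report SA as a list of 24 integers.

[11, 14, 7, 17, 0, 2, 5, 23, 18, 19, 13, 4, 16, 1, 9, 20, 10, 22, 12, 3, 21, 6, 15, 8]

rank→(start, suffix):
  0 → (11, 'afdagebcceffc')
  1 → (14, 'agebcceffc')
  2 → (7, 'agefafdagebcceffc')
  3 → (17, 'bcceffc')
  4 → (0, 'bebfdbgagefafdagebcceffc')
  5 → (2, 'bfdbgagefafdagebcceffc')
  6 → (5, 'bgagefafdagebcceffc')
  7 → (23, 'c')
  8 → (18, 'cceffc')
  9 → (19, 'ceffc')
  10 → (13, 'dagebcceffc')
  11 → (4, 'dbgagefafdagebcceffc')
  12 → (16, 'ebcceffc')
  13 → (1, 'ebfdbgagefafdagebcceffc')
  14 → (9, 'efafdagebcceffc')
  15 → (20, 'effc')
  16 → (10, 'fafdagebcceffc')
  17 → (22, 'fc')
  18 → (12, 'fdagebcceffc')
  19 → (3, 'fdbgagefafdagebcceffc')
  20 → (21, 'ffc')
  21 → (6, 'gagefafdagebcceffc')
  22 → (15, 'gebcceffc')
  23 → (8, 'gefafdagebcceffc')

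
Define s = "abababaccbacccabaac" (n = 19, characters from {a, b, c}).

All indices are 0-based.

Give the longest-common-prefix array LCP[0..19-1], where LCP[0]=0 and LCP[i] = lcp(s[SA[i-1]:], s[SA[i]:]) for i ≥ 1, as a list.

sorted suffixes:
  #0 SA[0]=16  'aac'
  #1 SA[1]=14  'abaac'
  #2 SA[2]=0  'abababaccbacccabaac'
  #3 SA[3]=2  'ababaccbacccabaac'
  #4 SA[4]=4  'abaccbacccabaac'
  #5 SA[5]=17  'ac'
  #6 SA[6]=6  'accbacccabaac'
  #7 SA[7]=10  'acccabaac'
  #8 SA[8]=15  'baac'
  #9 SA[9]=1  'bababaccbacccabaac'
  #10 SA[10]=3  'babaccbacccabaac'
  #11 SA[11]=5  'baccbacccabaac'
  #12 SA[12]=9  'bacccabaac'
  #13 SA[13]=18  'c'
  #14 SA[14]=13  'cabaac'
  #15 SA[15]=8  'cbacccabaac'
  #16 SA[16]=12  'ccabaac'
  #17 SA[17]=7  'ccbacccabaac'
  #18 SA[18]=11  'cccabaac'

SA = [16, 14, 0, 2, 4, 17, 6, 10, 15, 1, 3, 5, 9, 18, 13, 8, 12, 7, 11]
[i] adj suffixes → lcp
  [1] 16/14 → 1 ('a')
  [2] 14/0 → 3 ('aba')
  [3] 0/2 → 5 ('ababa')
  [4] 2/4 → 3 ('aba')
  [5] 4/17 → 1 ('a')
  [6] 17/6 → 2 ('ac')
  [7] 6/10 → 3 ('acc')
  [8] 10/15 → 0 ('')
  [9] 15/1 → 2 ('ba')
  [10] 1/3 → 4 ('baba')
  [11] 3/5 → 2 ('ba')
  [12] 5/9 → 4 ('bacc')
  [13] 9/18 → 0 ('')
  [14] 18/13 → 1 ('c')
  [15] 13/8 → 1 ('c')
  [16] 8/12 → 1 ('c')
  [17] 12/7 → 2 ('cc')
  [18] 7/11 → 2 ('cc')

[0, 1, 3, 5, 3, 1, 2, 3, 0, 2, 4, 2, 4, 0, 1, 1, 1, 2, 2]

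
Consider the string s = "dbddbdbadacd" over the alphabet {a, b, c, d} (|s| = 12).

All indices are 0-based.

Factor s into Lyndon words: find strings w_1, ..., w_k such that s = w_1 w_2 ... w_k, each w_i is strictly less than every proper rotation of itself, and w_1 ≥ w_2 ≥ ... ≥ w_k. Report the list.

["d", "bdd", "bd", "b", "ad", "acd"]

emit factor 1: 'd' (i=0, period=1)
emit factor 2: 'bdd' (i=1, period=3)
emit factor 3: 'bd' (i=4, period=2)
emit factor 4: 'b' (i=6, period=1)
emit factor 5: 'ad' (i=7, period=2)
emit factor 6: 'acd' (i=9, period=3)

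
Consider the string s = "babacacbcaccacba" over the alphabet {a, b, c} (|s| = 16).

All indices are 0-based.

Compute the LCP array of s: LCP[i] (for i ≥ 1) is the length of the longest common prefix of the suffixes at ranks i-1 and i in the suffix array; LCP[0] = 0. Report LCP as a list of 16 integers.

[0, 1, 1, 2, 3, 2, 0, 2, 2, 1, 0, 4, 3, 1, 2, 1]

rank→(start, suffix):
  0 → (15, 'a')
  1 → (1, 'abacacbcaccacba')
  2 → (3, 'acacbcaccacba')
  3 → (12, 'acba')
  4 → (5, 'acbcaccacba')
  5 → (9, 'accacba')
  6 → (14, 'ba')
  7 → (0, 'babacacbcaccacba')
  8 → (2, 'bacacbcaccacba')
  9 → (7, 'bcaccacba')
  10 → (11, 'cacba')
  11 → (4, 'cacbcaccacba')
  12 → (8, 'caccacba')
  13 → (13, 'cba')
  14 → (6, 'cbcaccacba')
  15 → (10, 'ccacba')

SA = [15, 1, 3, 12, 5, 9, 14, 0, 2, 7, 11, 4, 8, 13, 6, 10]
i: (SA[i-1],SA[i]) lcp shared
  1: (15,1) 1 'a'
  2: (1,3) 1 'a'
  3: (3,12) 2 'ac'
  4: (12,5) 3 'acb'
  5: (5,9) 2 'ac'
  6: (9,14) 0 ''
  7: (14,0) 2 'ba'
  8: (0,2) 2 'ba'
  9: (2,7) 1 'b'
  10: (7,11) 0 ''
  11: (11,4) 4 'cacb'
  12: (4,8) 3 'cac'
  13: (8,13) 1 'c'
  14: (13,6) 2 'cb'
  15: (6,10) 1 'c'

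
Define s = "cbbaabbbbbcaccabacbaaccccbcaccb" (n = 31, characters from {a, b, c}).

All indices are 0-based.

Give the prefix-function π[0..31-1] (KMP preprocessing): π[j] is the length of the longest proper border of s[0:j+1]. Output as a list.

π[0] = 0
j=1 s[j]='b': π[1]=0 (border '')
j=2 s[j]='b': π[2]=0 (border '')
j=3 s[j]='a': π[3]=0 (border '')
j=4 s[j]='a': π[4]=0 (border '')
j=5 s[j]='b': π[5]=0 (border '')
j=6 s[j]='b': π[6]=0 (border '')
j=7 s[j]='b': π[7]=0 (border '')
j=8 s[j]='b': π[8]=0 (border '')
j=9 s[j]='b': π[9]=0 (border '')
j=10 s[j]='c': π[10]=1 (border 'c')
j=11 s[j]='a': k: 1→0; π[11]=0 (border '')
j=12 s[j]='c': π[12]=1 (border 'c')
j=13 s[j]='c': k: 1→0; π[13]=1 (border 'c')
j=14 s[j]='a': k: 1→0; π[14]=0 (border '')
j=15 s[j]='b': π[15]=0 (border '')
j=16 s[j]='a': π[16]=0 (border '')
j=17 s[j]='c': π[17]=1 (border 'c')
j=18 s[j]='b': π[18]=2 (border 'cb')
j=19 s[j]='a': k: 2→0; π[19]=0 (border '')
j=20 s[j]='a': π[20]=0 (border '')
j=21 s[j]='c': π[21]=1 (border 'c')
j=22 s[j]='c': k: 1→0; π[22]=1 (border 'c')
j=23 s[j]='c': k: 1→0; π[23]=1 (border 'c')
j=24 s[j]='c': k: 1→0; π[24]=1 (border 'c')
j=25 s[j]='b': π[25]=2 (border 'cb')
j=26 s[j]='c': k: 2→0; π[26]=1 (border 'c')
j=27 s[j]='a': k: 1→0; π[27]=0 (border '')
j=28 s[j]='c': π[28]=1 (border 'c')
j=29 s[j]='c': k: 1→0; π[29]=1 (border 'c')
j=30 s[j]='b': π[30]=2 (border 'cb')

[0, 0, 0, 0, 0, 0, 0, 0, 0, 0, 1, 0, 1, 1, 0, 0, 0, 1, 2, 0, 0, 1, 1, 1, 1, 2, 1, 0, 1, 1, 2]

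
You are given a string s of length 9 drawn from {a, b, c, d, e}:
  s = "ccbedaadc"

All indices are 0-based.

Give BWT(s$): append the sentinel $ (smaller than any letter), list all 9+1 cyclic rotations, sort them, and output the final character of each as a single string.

rank  rotation    last
    0  $ccbedaadc  c
    1  aadc$ccbed  d
    2  adc$ccbeda  a
    3  bedaadc$cc  c
    4  c$ccbedaad  d
    5  cbedaadc$c  c
    6  ccbedaadc$  $
    7  daadc$ccbe  e
    8  dc$ccbedaa  a
    9  edaadc$ccb  b

cdacdc$eab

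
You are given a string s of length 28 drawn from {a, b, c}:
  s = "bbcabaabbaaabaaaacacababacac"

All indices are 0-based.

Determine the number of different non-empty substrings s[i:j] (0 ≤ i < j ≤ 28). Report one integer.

sorted suffixes:
  #0 SA[0]=13  'aaaacacababacac'
  #1 SA[1]=9  'aaabaaaacacababacac'
  #2 SA[2]=14  'aaacacababacac'
  #3 SA[3]=10  'aabaaaacacababacac'
  #4 SA[4]=5  'aabbaaabaaaacacababacac'
  #5 SA[5]=15  'aacacababacac'
  #6 SA[6]=11  'abaaaacacababacac'
  #7 SA[7]=3  'abaabbaaabaaaacacababacac'
  #8 SA[8]=20  'ababacac'
  #9 SA[9]=22  'abacac'
  #10 SA[10]=6  'abbaaabaaaacacababacac'
  #11 SA[11]=26  'ac'
  #12 SA[12]=18  'acababacac'
  #13 SA[13]=24  'acac'
  #14 SA[14]=16  'acacababacac'
  #15 SA[15]=12  'baaaacacababacac'
  #16 SA[16]=8  'baaabaaaacacababacac'
  #17 SA[17]=4  'baabbaaabaaaacacababacac'
  #18 SA[18]=21  'babacac'
  #19 SA[19]=23  'bacac'
  #20 SA[20]=7  'bbaaabaaaacacababacac'
  #21 SA[21]=0  'bbcabaabbaaabaaaacacababacac'
  #22 SA[22]=1  'bcabaabbaaabaaaacacababacac'
  #23 SA[23]=27  'c'
  #24 SA[24]=2  'cabaabbaaabaaaacacababacac'
  #25 SA[25]=19  'cababacac'
  #26 SA[26]=25  'cac'
  #27 SA[27]=17  'cacababacac'

SA = [13, 9, 14, 10, 5, 15, 11, 3, 20, 22, 6, 26, 18, 24, 16, 12, 8, 4, 21, 23, 7, 0, 1, 27, 2, 19, 25, 17]
rank  pair      lcp
   1  s[13:],s[9:]  3  'aaa'
   2  s[9:],s[14:]  3  'aaa'
   3  s[14:],s[10:]  2  'aa'
   4  s[10:],s[5:]  3  'aab'
   5  s[5:],s[15:]  2  'aa'
   6  s[15:],s[11:]  1  'a'
   7  s[11:],s[3:]  4  'abaa'
   8  s[3:],s[20:]  3  'aba'
   9  s[20:],s[22:]  3  'aba'
  10  s[22:],s[6:]  2  'ab'
  11  s[6:],s[26:]  1  'a'
  12  s[26:],s[18:]  2  'ac'
  13  s[18:],s[24:]  3  'aca'
  14  s[24:],s[16:]  4  'acac'
  15  s[16:],s[12:]  0  ''
  16  s[12:],s[8:]  4  'baaa'
  17  s[8:],s[4:]  3  'baa'
  18  s[4:],s[21:]  2  'ba'
  19  s[21:],s[23:]  2  'ba'
  20  s[23:],s[7:]  1  'b'
  21  s[7:],s[0:]  2  'bb'
  22  s[0:],s[1:]  1  'b'
  23  s[1:],s[27:]  0  ''
  24  s[27:],s[2:]  1  'c'
  25  s[2:],s[19:]  4  'caba'
  26  s[19:],s[25:]  2  'ca'
  27  s[25:],s[17:]  3  'cac'

n(n+1)/2 = 28·29/2 = 406
Σ LCP = 0 + 3 + 3 + 2 + 3 + 2 + 1 + 4 + 3 + 3 + 2 + 1 + 2 + 3 + 4 + 0 + 4 + 3 + 2 + 2 + 1 + 2 + 1 + 0 + 1 + 4 + 2 + 3 = 61
distinct = 406 − 61 = 345

345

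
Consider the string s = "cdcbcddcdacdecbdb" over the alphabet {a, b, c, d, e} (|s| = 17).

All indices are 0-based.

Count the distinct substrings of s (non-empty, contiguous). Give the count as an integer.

rank | idx | suffix
   0 |   9 | acdecbdb
   1 |  16 | b
   2 |   3 | bcddcdacdecbdb
   3 |  14 | bdb
   4 |   2 | cbcddcdacdecbdb
   5 |  13 | cbdb
   6 |   7 | cdacdecbdb
   7 |   0 | cdcbcddcdacdecbdb
   8 |   4 | cddcdacdecbdb
   9 |  10 | cdecbdb
  10 |   8 | dacdecbdb
  11 |  15 | db
  12 |   1 | dcbcddcdacdecbdb
  13 |   6 | dcdacdecbdb
  14 |   5 | ddcdacdecbdb
  15 |  11 | decbdb
  16 |  12 | ecbdb

SA = [9, 16, 3, 14, 2, 13, 7, 0, 4, 10, 8, 15, 1, 6, 5, 11, 12]
i: (SA[i-1],SA[i]) lcp shared
  1: (9,16) 0 ''
  2: (16,3) 1 'b'
  3: (3,14) 1 'b'
  4: (14,2) 0 ''
  5: (2,13) 2 'cb'
  6: (13,7) 1 'c'
  7: (7,0) 2 'cd'
  8: (0,4) 2 'cd'
  9: (4,10) 2 'cd'
  10: (10,8) 0 ''
  11: (8,15) 1 'd'
  12: (15,1) 1 'd'
  13: (1,6) 2 'dc'
  14: (6,5) 1 'd'
  15: (5,11) 1 'd'
  16: (11,12) 0 ''

n(n+1)/2 = 17·18/2 = 153
Σ LCP = 0 + 0 + 1 + 1 + 0 + 2 + 1 + 2 + 2 + 2 + 0 + 1 + 1 + 2 + 1 + 1 + 0 = 17
distinct = 153 − 17 = 136

136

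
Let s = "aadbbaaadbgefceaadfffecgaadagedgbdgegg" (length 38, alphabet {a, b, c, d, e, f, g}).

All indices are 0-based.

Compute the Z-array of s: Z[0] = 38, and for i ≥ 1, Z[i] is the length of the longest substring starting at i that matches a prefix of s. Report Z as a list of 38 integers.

Z[0]=38
i=1: fresh scan; Z[1]=1 grow→box=[1,2)
i=2: fresh scan; Z[2]=0
i=3: fresh scan; Z[3]=0
i=4: fresh scan; Z[4]=0
i=5: fresh scan; Z[5]=2 grow→box=[5,7)
i=6: min(r-i=1, Z[1]=1)=1; Z[6]=4 grow→box=[6,10)
i=7: min(r-i=3, Z[1]=1)=1; Z[7]=1
i=8: min(r-i=2, Z[2]=0)=0; Z[8]=0
i=9: min(r-i=1, Z[3]=0)=0; Z[9]=0
i=10: fresh scan; Z[10]=0
i=11: fresh scan; Z[11]=0
i=12: fresh scan; Z[12]=0
i=13: fresh scan; Z[13]=0
i=14: fresh scan; Z[14]=0
i=15: fresh scan; Z[15]=3 grow→box=[15,18)
i=16: min(r-i=2, Z[1]=1)=1; Z[16]=1
i=17: min(r-i=1, Z[2]=0)=0; Z[17]=0
i=18: fresh scan; Z[18]=0
i=19: fresh scan; Z[19]=0
i=20: fresh scan; Z[20]=0
i=21: fresh scan; Z[21]=0
i=22: fresh scan; Z[22]=0
i=23: fresh scan; Z[23]=0
i=24: fresh scan; Z[24]=3 grow→box=[24,27)
i=25: min(r-i=2, Z[1]=1)=1; Z[25]=1
i=26: min(r-i=1, Z[2]=0)=0; Z[26]=0
i=27: fresh scan; Z[27]=1 grow→box=[27,28)
i=28: fresh scan; Z[28]=0
i=29: fresh scan; Z[29]=0
i=30: fresh scan; Z[30]=0
i=31: fresh scan; Z[31]=0
i=32: fresh scan; Z[32]=0
i=33: fresh scan; Z[33]=0
i=34: fresh scan; Z[34]=0
i=35: fresh scan; Z[35]=0
i=36: fresh scan; Z[36]=0
i=37: fresh scan; Z[37]=0

[38, 1, 0, 0, 0, 2, 4, 1, 0, 0, 0, 0, 0, 0, 0, 3, 1, 0, 0, 0, 0, 0, 0, 0, 3, 1, 0, 1, 0, 0, 0, 0, 0, 0, 0, 0, 0, 0]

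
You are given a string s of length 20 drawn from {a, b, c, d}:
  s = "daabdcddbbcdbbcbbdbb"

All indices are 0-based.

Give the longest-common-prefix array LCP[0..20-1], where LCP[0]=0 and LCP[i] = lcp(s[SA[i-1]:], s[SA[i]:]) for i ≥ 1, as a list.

[0, 1, 0, 1, 2, 3, 2, 1, 2, 1, 2, 0, 1, 2, 0, 1, 3, 4, 1, 1]

sorted suffixes:
  #0 SA[0]=1  'aabdcddbbcdbbcbbdbb'
  #1 SA[1]=2  'abdcddbbcdbbcbbdbb'
  #2 SA[2]=19  'b'
  #3 SA[3]=18  'bb'
  #4 SA[4]=12  'bbcbbdbb'
  #5 SA[5]=8  'bbcdbbcbbdbb'
  #6 SA[6]=15  'bbdbb'
  #7 SA[7]=13  'bcbbdbb'
  #8 SA[8]=9  'bcdbbcbbdbb'
  #9 SA[9]=16  'bdbb'
  #10 SA[10]=3  'bdcddbbcdbbcbbdbb'
  #11 SA[11]=14  'cbbdbb'
  #12 SA[12]=10  'cdbbcbbdbb'
  #13 SA[13]=5  'cddbbcdbbcbbdbb'
  #14 SA[14]=0  'daabdcddbbcdbbcbbdbb'
  #15 SA[15]=17  'dbb'
  #16 SA[16]=11  'dbbcbbdbb'
  #17 SA[17]=7  'dbbcdbbcbbdbb'
  #18 SA[18]=4  'dcddbbcdbbcbbdbb'
  #19 SA[19]=6  'ddbbcdbbcbbdbb'

SA = [1, 2, 19, 18, 12, 8, 15, 13, 9, 16, 3, 14, 10, 5, 0, 17, 11, 7, 4, 6]
[i] adj suffixes → lcp
  [1] 1/2 → 1 ('a')
  [2] 2/19 → 0 ('')
  [3] 19/18 → 1 ('b')
  [4] 18/12 → 2 ('bb')
  [5] 12/8 → 3 ('bbc')
  [6] 8/15 → 2 ('bb')
  [7] 15/13 → 1 ('b')
  [8] 13/9 → 2 ('bc')
  [9] 9/16 → 1 ('b')
  [10] 16/3 → 2 ('bd')
  [11] 3/14 → 0 ('')
  [12] 14/10 → 1 ('c')
  [13] 10/5 → 2 ('cd')
  [14] 5/0 → 0 ('')
  [15] 0/17 → 1 ('d')
  [16] 17/11 → 3 ('dbb')
  [17] 11/7 → 4 ('dbbc')
  [18] 7/4 → 1 ('d')
  [19] 4/6 → 1 ('d')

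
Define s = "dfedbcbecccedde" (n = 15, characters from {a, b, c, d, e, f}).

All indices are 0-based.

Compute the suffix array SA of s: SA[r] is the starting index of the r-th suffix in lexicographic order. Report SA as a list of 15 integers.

rank | idx | suffix
   0 |   4 | bcbecccedde
   1 |   6 | becccedde
   2 |   5 | cbecccedde
   3 |   8 | cccedde
   4 |   9 | ccedde
   5 |  10 | cedde
   6 |   3 | dbcbecccedde
   7 |  12 | dde
   8 |  13 | de
   9 |   0 | dfedbcbecccedde
  10 |  14 | e
  11 |   7 | ecccedde
  12 |   2 | edbcbecccedde
  13 |  11 | edde
  14 |   1 | fedbcbecccedde

[4, 6, 5, 8, 9, 10, 3, 12, 13, 0, 14, 7, 2, 11, 1]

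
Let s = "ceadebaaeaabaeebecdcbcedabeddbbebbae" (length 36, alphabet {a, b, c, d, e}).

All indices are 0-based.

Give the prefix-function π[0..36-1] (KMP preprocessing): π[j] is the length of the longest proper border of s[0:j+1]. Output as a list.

[0, 0, 0, 0, 0, 0, 0, 0, 0, 0, 0, 0, 0, 0, 0, 0, 0, 1, 0, 1, 0, 1, 2, 0, 0, 0, 0, 0, 0, 0, 0, 0, 0, 0, 0, 0]

π[0] = 0
j=1 s[j]='e': π[1]=0 (border '')
j=2 s[j]='a': π[2]=0 (border '')
j=3 s[j]='d': π[3]=0 (border '')
j=4 s[j]='e': π[4]=0 (border '')
j=5 s[j]='b': π[5]=0 (border '')
j=6 s[j]='a': π[6]=0 (border '')
j=7 s[j]='a': π[7]=0 (border '')
j=8 s[j]='e': π[8]=0 (border '')
j=9 s[j]='a': π[9]=0 (border '')
j=10 s[j]='a': π[10]=0 (border '')
j=11 s[j]='b': π[11]=0 (border '')
j=12 s[j]='a': π[12]=0 (border '')
j=13 s[j]='e': π[13]=0 (border '')
j=14 s[j]='e': π[14]=0 (border '')
j=15 s[j]='b': π[15]=0 (border '')
j=16 s[j]='e': π[16]=0 (border '')
j=17 s[j]='c': π[17]=1 (border 'c')
j=18 s[j]='d': k: 1→0; π[18]=0 (border '')
j=19 s[j]='c': π[19]=1 (border 'c')
j=20 s[j]='b': k: 1→0; π[20]=0 (border '')
j=21 s[j]='c': π[21]=1 (border 'c')
j=22 s[j]='e': π[22]=2 (border 'ce')
j=23 s[j]='d': k: 2→0; π[23]=0 (border '')
j=24 s[j]='a': π[24]=0 (border '')
j=25 s[j]='b': π[25]=0 (border '')
j=26 s[j]='e': π[26]=0 (border '')
j=27 s[j]='d': π[27]=0 (border '')
j=28 s[j]='d': π[28]=0 (border '')
j=29 s[j]='b': π[29]=0 (border '')
j=30 s[j]='b': π[30]=0 (border '')
j=31 s[j]='e': π[31]=0 (border '')
j=32 s[j]='b': π[32]=0 (border '')
j=33 s[j]='b': π[33]=0 (border '')
j=34 s[j]='a': π[34]=0 (border '')
j=35 s[j]='e': π[35]=0 (border '')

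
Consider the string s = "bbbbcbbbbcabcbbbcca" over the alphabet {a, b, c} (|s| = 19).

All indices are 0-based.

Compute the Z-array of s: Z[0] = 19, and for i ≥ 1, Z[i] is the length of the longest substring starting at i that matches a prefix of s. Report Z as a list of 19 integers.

Z[0]=19
i=1: i≥r, start 0; Z[1]=3 extend→box=[1,4)
i=2: min(r-i=2, Z[1]=3)=2; Z[2]=2
i=3: min(r-i=1, Z[2]=2)=1; Z[3]=1
i=4: i≥r, start 0; Z[4]=0
i=5: i≥r, start 0; Z[5]=5 extend→box=[5,10)
i=6: min(r-i=4, Z[1]=3)=3; Z[6]=3
i=7: min(r-i=3, Z[2]=2)=2; Z[7]=2
i=8: min(r-i=2, Z[3]=1)=1; Z[8]=1
i=9: min(r-i=1, Z[4]=0)=0; Z[9]=0
i=10: i≥r, start 0; Z[10]=0
i=11: i≥r, start 0; Z[11]=1 extend→box=[11,12)
i=12: i≥r, start 0; Z[12]=0
i=13: i≥r, start 0; Z[13]=3 extend→box=[13,16)
i=14: min(r-i=2, Z[1]=3)=2; Z[14]=2
i=15: min(r-i=1, Z[2]=2)=1; Z[15]=1
i=16: i≥r, start 0; Z[16]=0
i=17: i≥r, start 0; Z[17]=0
i=18: i≥r, start 0; Z[18]=0

[19, 3, 2, 1, 0, 5, 3, 2, 1, 0, 0, 1, 0, 3, 2, 1, 0, 0, 0]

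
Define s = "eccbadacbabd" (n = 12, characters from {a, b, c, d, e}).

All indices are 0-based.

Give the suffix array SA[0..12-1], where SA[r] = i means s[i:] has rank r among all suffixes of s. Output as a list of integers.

rank | idx | suffix
   0 |   9 | abd
   1 |   6 | acbabd
   2 |   4 | adacbabd
   3 |   8 | babd
   4 |   3 | badacbabd
   5 |  10 | bd
   6 |   7 | cbabd
   7 |   2 | cbadacbabd
   8 |   1 | ccbadacbabd
   9 |  11 | d
  10 |   5 | dacbabd
  11 |   0 | eccbadacbabd

[9, 6, 4, 8, 3, 10, 7, 2, 1, 11, 5, 0]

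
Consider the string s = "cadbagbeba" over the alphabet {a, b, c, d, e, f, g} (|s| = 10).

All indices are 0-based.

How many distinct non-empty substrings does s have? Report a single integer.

rank→(start, suffix):
  0 → (9, 'a')
  1 → (1, 'adbagbeba')
  2 → (4, 'agbeba')
  3 → (8, 'ba')
  4 → (3, 'bagbeba')
  5 → (6, 'beba')
  6 → (0, 'cadbagbeba')
  7 → (2, 'dbagbeba')
  8 → (7, 'eba')
  9 → (5, 'gbeba')

SA = [9, 1, 4, 8, 3, 6, 0, 2, 7, 5]
i: (SA[i-1],SA[i]) lcp shared
  1: (9,1) 1 'a'
  2: (1,4) 1 'a'
  3: (4,8) 0 ''
  4: (8,3) 2 'ba'
  5: (3,6) 1 'b'
  6: (6,0) 0 ''
  7: (0,2) 0 ''
  8: (2,7) 0 ''
  9: (7,5) 0 ''

n(n+1)/2 = 10·11/2 = 55
Σ LCP = 0 + 1 + 1 + 0 + 2 + 1 + 0 + 0 + 0 + 0 = 5
distinct = 55 − 5 = 50

50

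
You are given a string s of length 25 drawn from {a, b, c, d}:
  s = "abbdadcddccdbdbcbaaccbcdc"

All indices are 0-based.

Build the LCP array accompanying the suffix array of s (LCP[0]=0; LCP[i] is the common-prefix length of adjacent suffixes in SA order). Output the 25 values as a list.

[0, 1, 1, 1, 0, 1, 1, 2, 1, 2, 0, 1, 2, 1, 2, 1, 2, 2, 0, 1, 2, 1, 2, 2, 1]

sorted suffixes:
  #0 SA[0]=17  'aaccbcdc'
  #1 SA[1]=0  'abbdadcddccdbdbcbaaccbcdc'
  #2 SA[2]=18  'accbcdc'
  #3 SA[3]=4  'adcddccdbdbcbaaccbcdc'
  #4 SA[4]=16  'baaccbcdc'
  #5 SA[5]=1  'bbdadcddccdbdbcbaaccbcdc'
  #6 SA[6]=14  'bcbaaccbcdc'
  #7 SA[7]=21  'bcdc'
  #8 SA[8]=2  'bdadcddccdbdbcbaaccbcdc'
  #9 SA[9]=12  'bdbcbaaccbcdc'
  #10 SA[10]=24  'c'
  #11 SA[11]=15  'cbaaccbcdc'
  #12 SA[12]=20  'cbcdc'
  #13 SA[13]=19  'ccbcdc'
  #14 SA[14]=9  'ccdbdbcbaaccbcdc'
  #15 SA[15]=10  'cdbdbcbaaccbcdc'
  #16 SA[16]=22  'cdc'
  #17 SA[17]=6  'cddccdbdbcbaaccbcdc'
  #18 SA[18]=3  'dadcddccdbdbcbaaccbcdc'
  #19 SA[19]=13  'dbcbaaccbcdc'
  #20 SA[20]=11  'dbdbcbaaccbcdc'
  #21 SA[21]=23  'dc'
  #22 SA[22]=8  'dccdbdbcbaaccbcdc'
  #23 SA[23]=5  'dcddccdbdbcbaaccbcdc'
  #24 SA[24]=7  'ddccdbdbcbaaccbcdc'

SA = [17, 0, 18, 4, 16, 1, 14, 21, 2, 12, 24, 15, 20, 19, 9, 10, 22, 6, 3, 13, 11, 23, 8, 5, 7]
rank  pair      lcp
   1  s[17:],s[0:]  1  'a'
   2  s[0:],s[18:]  1  'a'
   3  s[18:],s[4:]  1  'a'
   4  s[4:],s[16:]  0  ''
   5  s[16:],s[1:]  1  'b'
   6  s[1:],s[14:]  1  'b'
   7  s[14:],s[21:]  2  'bc'
   8  s[21:],s[2:]  1  'b'
   9  s[2:],s[12:]  2  'bd'
  10  s[12:],s[24:]  0  ''
  11  s[24:],s[15:]  1  'c'
  12  s[15:],s[20:]  2  'cb'
  13  s[20:],s[19:]  1  'c'
  14  s[19:],s[9:]  2  'cc'
  15  s[9:],s[10:]  1  'c'
  16  s[10:],s[22:]  2  'cd'
  17  s[22:],s[6:]  2  'cd'
  18  s[6:],s[3:]  0  ''
  19  s[3:],s[13:]  1  'd'
  20  s[13:],s[11:]  2  'db'
  21  s[11:],s[23:]  1  'd'
  22  s[23:],s[8:]  2  'dc'
  23  s[8:],s[5:]  2  'dc'
  24  s[5:],s[7:]  1  'd'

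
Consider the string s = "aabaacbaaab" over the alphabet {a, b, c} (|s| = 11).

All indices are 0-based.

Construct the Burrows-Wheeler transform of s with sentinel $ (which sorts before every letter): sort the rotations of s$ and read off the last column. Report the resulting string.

bba$baaaacaa

rank  rotation      last
    0  $aabaacbaaab  b
    1  aaab$aabaacb  b
    2  aab$aabaacba  a
    3  aabaacbaaab$  $
    4  aacbaaab$aab  b
    5  ab$aabaacbaa  a
    6  abaacbaaab$a  a
    7  acbaaab$aaba  a
    8  b$aabaacbaaa  a
    9  baaab$aabaac  c
   10  baacbaaab$aa  a
   11  cbaaab$aabaa  a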